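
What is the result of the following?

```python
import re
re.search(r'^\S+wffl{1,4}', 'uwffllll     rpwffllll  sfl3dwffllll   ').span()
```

This matches anchored at the start of the string; then one or more of a non-whitespace character; then the literal 'wff', then 1 to 4 of the literal 'l'.
The match spans [0:8] → 'uwffllll'.

(0, 8)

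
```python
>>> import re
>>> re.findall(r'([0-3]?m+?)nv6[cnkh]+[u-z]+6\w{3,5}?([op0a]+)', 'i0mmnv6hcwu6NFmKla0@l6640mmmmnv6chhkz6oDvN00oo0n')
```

[('0mm', 'a0'), ('0mmmm', '00oo0')]

Multiple groups make `findall` return tuples — one 2-tuple for each match.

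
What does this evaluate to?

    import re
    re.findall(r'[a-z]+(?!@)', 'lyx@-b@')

`(?!…)`/`(?<!…)` only lets a position through if the neighbouring text does NOT match; no characters are consumed.
No capturing groups, so `findall` returns the 1 full match string.

['ly']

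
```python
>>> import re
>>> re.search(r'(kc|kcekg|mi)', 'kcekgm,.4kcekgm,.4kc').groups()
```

Branches in `(...|...)` are attempted left-to-right; the first branch that allows the whole pattern to succeed is taken.
`search` walks the string left to right and returns the first match it finds.
The match spans [0:2] → 'kc'.
Captured: group 1 = 'kc'.

('kc',)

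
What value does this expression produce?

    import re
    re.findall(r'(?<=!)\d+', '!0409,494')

['0409']

The positive lookaround only admits positions where the adjacent text matches; those characters stay outside the span.
Matches: at [1:5] → '0409'.
No capturing groups, so `findall` returns the 1 full match string.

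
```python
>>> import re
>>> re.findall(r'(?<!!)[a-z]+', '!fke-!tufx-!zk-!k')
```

['ke', 'ufx', 'k']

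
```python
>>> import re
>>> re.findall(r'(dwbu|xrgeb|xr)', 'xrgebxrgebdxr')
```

Alternation isn't longest-match — the leftmost alternative that fits at this position is chosen.
Matches: at [0:5] match 'xrgeb', group 1 = 'xrgeb'; at [5:10] match 'xrgeb', group 1 = 'xrgeb'; at [11:13] match 'xr', group 1 = 'xr'.
Because there's exactly one group, `findall` drops the full match and keeps group 1 from each hit.

['xrgeb', 'xrgeb', 'xr']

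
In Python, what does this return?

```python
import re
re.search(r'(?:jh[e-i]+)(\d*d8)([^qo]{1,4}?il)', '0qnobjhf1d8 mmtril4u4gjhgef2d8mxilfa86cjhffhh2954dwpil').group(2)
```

The match spans [22:34] → 'jhgef2d8mxil'.
Captured: group 1 = '2d8', group 2 = 'mxil'.

'mxil'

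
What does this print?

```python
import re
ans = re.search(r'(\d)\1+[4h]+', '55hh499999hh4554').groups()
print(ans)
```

('5',)

The backreference `\1` re-matches whatever the first group consumed, character for character.
`re.search` scans for the first position where the pattern succeeds.
The match spans [0:5] → '55hh4'.
Captured: group 1 = '5'.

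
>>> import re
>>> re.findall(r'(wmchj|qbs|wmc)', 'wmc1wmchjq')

['wmc', 'wmchj']

`|` is ordered: at each position the engine commits to the first alternative that works.
Scanning left to right: at [0:3] match 'wmc', group 1 = 'wmc'; at [4:9] match 'wmchj', group 1 = 'wmchj'.
With a single group, `findall` returns only what that group captured — 2 items.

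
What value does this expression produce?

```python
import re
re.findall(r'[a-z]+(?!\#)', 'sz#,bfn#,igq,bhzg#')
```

['s', 'bf', 'igq', 'bhz']

The negative lookaround is zero-width — it rules out positions where the adjacent text would match, without consuming anything.
`findall` yields the raw match text (4 of them) because the pattern has no groups.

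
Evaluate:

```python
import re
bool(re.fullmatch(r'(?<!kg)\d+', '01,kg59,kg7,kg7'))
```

For `fullmatch`, every character of the input must be accounted for by the pattern.
Here there's no way to consume every character, so the call returns None, and `bool(None)` is False.

False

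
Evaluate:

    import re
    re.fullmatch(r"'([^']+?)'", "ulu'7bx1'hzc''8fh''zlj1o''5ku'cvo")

None

`re.fullmatch` requires the pattern to consume the entire string.
Here there's no way to consume every character, so the call returns None.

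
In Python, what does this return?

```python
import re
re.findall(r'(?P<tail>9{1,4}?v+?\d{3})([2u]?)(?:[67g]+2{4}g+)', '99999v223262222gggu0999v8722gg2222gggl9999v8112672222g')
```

[('9999v223', '2'), ('999v872', '2'), ('9999v811', '2')]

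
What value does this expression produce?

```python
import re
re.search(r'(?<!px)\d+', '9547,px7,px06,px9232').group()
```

'9547'

The negative lookaround is zero-width — it rules out positions where the adjacent text would match, without consuming anything.
The match spans [0:4] → '9547'.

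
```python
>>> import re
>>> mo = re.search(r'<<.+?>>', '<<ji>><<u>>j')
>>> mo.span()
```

The match spans [0:6] → '<<ji>>'.

(0, 6)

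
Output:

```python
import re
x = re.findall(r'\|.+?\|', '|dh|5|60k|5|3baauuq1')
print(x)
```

['|dh|', '|60k|']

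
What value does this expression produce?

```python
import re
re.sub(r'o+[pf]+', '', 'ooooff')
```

''

Pattern: one or more of a literal 'o'; then one or more of one of [pf].
Matches: at [0:6] → 'ooooff'.
Every occurrence is swapped for ''.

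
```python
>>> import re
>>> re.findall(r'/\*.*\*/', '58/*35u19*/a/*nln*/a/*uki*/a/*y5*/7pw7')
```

Matches: at [2:34] → '/*35u19*/a/*nln*/a/*uki*/a/*y5*/'.
`findall` yields the raw match text (1 of them) because the pattern has no groups.

['/*35u19*/a/*nln*/a/*uki*/a/*y5*/']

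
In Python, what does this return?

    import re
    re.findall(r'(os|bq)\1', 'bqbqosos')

['bq', 'os']

`\1` is not a pattern — it's the concrete string captured by group 1, re-applied verbatim.
One capturing group, so `findall` returns just the captured substring from each match — 2 in all.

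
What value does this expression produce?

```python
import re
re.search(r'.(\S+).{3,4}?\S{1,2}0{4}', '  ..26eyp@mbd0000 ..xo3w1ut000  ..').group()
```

Pattern: any character; then one or more of a non-whitespace character (captured); then 3 to 4 of any character (lazy), then 1 to 2 of a non-whitespace character, then exactly 4 of a literal '0'.
Unlike `match`, `search` isn't anchored — it looks for the pattern anywhere in the string.
The match spans [1:17] → ' ..26eyp@mbd0000'.
Captured: group 1 = '..26eyp'.

' ..26eyp@mbd0000'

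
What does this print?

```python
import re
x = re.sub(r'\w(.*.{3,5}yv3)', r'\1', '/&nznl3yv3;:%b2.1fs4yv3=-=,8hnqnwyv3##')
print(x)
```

/&znl3yv3;:%b2.1fs4yv3=-=,8hnqnwyv3##

The replacement refers to a captured group, so each match is rewritten using its own captured text.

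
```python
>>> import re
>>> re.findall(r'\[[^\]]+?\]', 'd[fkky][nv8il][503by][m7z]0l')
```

['[fkky]', '[nv8il]', '[503by]', '[m7z]']

With no groups in the pattern, `findall` gives back each whole match — 4 here.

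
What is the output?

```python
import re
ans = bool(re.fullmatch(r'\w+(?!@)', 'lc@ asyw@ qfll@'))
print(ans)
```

The negative lookahead/lookbehind blocks any match where the forbidden context is present.
For `fullmatch`, every character of the input must be accounted for by the pattern.
Here there's no way to consume every character, so the call returns None, and `bool(None)` is False.

False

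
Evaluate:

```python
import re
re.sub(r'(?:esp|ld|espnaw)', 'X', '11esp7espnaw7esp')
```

'11X7Xnaw7X'

Branches in `(...|...)` are attempted left-to-right; the first branch that allows the whole pattern to succeed is taken.
`sub` substitutes 'X' at each match site.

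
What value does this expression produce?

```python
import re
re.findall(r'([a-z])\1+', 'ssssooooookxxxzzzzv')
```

['s', 'o', 'x', 'z']

The backreference `\1` re-matches whatever the first group consumed, character for character.
`findall` collects group 1 from each match (4 total).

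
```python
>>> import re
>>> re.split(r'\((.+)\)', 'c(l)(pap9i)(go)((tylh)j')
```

['c', 'l)(pap9i)(go)((tylh', 'j']

Matches to split on: at [1:22] → '(l)(pap9i)(go)((tylh)'.
Because the pattern has a capturing group, `split` also inserts each captured text between the pieces.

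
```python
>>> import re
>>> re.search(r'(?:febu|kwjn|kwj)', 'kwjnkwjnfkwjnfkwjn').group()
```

Branches in `(...|...)` are attempted left-to-right; the first branch that allows the whole pattern to succeed is taken.
The match spans [0:4] → 'kwjn'.

'kwjn'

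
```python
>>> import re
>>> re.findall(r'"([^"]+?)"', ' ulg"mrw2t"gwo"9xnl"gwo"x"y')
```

['mrw2t', '9xnl', 'x']

Scanning left to right: at [4:11] match '"mrw2t"', group 1 = 'mrw2t'; at [14:20] match '"9xnl"', group 1 = '9xnl'; at [23:26] match '"x"', group 1 = 'x'.
Because there's exactly one group, `findall` drops the full match and keeps group 1 from each hit.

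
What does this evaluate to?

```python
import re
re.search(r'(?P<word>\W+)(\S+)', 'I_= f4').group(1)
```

'= '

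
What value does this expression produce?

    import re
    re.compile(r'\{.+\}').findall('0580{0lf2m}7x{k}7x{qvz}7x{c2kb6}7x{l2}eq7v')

['{0lf2m}7x{k}7x{qvz}7x{c2kb6}7x{l2}']

Matches: at [4:38] → '{0lf2m}7x{k}7x{qvz}7x{c2kb6}7x{l2}'.
Since nothing is captured, `findall` lists the 1 matched substring directly.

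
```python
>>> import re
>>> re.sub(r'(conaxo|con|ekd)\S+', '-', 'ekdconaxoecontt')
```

Matches: at [0:15] → 'ekdconaxoecontt'.
`sub` substitutes '-' at each match site.

'-'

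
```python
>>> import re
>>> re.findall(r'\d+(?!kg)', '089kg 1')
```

['08', '1']

Because the assertion is negative and zero-width, positions next to the forbidden text are skipped.
Walking the string: at [0:2] → '08'; at [6:7] → '1'.
Since nothing is captured, `findall` lists the 2 matched substrings directly.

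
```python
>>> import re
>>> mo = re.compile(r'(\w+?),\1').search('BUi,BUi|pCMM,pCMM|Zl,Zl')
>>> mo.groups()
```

The match spans [0:7] → 'BUi,BUi'.
Captured: group 1 = 'BUi'.

('BUi',)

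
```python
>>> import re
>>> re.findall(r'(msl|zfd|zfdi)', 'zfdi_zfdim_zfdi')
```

['zfd', 'zfd', 'zfd']

`|` is ordered: at each position the engine commits to the first alternative that works.
With a single group, `findall` returns only what that group captured — 3 items.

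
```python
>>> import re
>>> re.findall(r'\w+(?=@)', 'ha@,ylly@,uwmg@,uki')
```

['ha', 'ylly', 'uwmg']

Lookahead/lookbehind check context without consuming it, so the matched span excludes the asserted characters.
Scanning left to right: at [0:2] → 'ha'; at [4:8] → 'ylly'; at [10:14] → 'uwmg'.
Since nothing is captured, `findall` lists the 3 matched substrings directly.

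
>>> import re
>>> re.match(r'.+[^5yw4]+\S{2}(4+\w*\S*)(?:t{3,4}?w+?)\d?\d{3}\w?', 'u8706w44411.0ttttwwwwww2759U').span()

This matches one or more of any character; then one or more of any character except [5yw4], then exactly 2 of a non-whitespace character; then one or more of a literal '4', then zero or more of a word character, then zero or more of a non-whitespace character (captured); then 3 to 4 of the literal 't' (lazy), then one or more of the literal 'w' (lazy) (non-capturing group); then optionally a digit, then exactly 3 of a digit, then optionally a word character.
With `match`, the pattern is implicitly anchored at the beginning.
The match spans [0:28] → 'u8706w44411.0ttttwwwwww2759U'.
Captured: group 1 = '4411.0t'.

(0, 28)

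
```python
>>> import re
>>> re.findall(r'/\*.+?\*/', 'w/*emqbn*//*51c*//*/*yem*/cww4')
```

['/*emqbn*/', '/*51c*/', '/*/*yem*/']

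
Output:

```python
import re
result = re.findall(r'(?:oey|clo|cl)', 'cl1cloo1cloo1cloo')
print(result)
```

['cl', 'clo', 'clo', 'clo']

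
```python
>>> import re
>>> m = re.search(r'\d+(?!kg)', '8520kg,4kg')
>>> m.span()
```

(0, 3)

The negative lookaround is zero-width — it rules out positions where the adjacent text would match, without consuming anything.
The match spans [0:3] → '852'.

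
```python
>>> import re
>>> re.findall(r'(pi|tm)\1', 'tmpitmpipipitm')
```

`\1` has to match the exact text group 1 already captured.
With a single group, `findall` returns only what that group captured — 1 item.

['pi']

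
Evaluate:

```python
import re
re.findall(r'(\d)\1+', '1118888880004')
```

['1', '8', '0']

`\1` has to match the exact text group 1 already captured.
`findall` collects group 1 from each match (3 total).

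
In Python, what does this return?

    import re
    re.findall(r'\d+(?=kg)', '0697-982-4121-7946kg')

['7946']

The positive lookaround only admits positions where the adjacent text matches; those characters stay outside the span.
Matches: at [14:18] → '7946'.
Since nothing is captured, `findall` lists the 1 matched substring directly.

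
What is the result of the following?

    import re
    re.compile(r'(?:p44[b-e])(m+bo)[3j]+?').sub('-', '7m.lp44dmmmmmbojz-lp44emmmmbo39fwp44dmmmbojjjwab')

'7m.l-z-l-9fw-jjwab'

This matches the literal 'p44', then a character in [b-e] (non-capturing group); then one or more of a literal 'm', then the literal 'bo' (captured); then one or more of one of [3j] (lazy).
Matches: at [4:16] → 'p44dmmmmmboj'; at [19:30] → 'p44emmmmbo3'; at [33:43] → 'p44dmmmboj'.
Each match is replaced by '-'.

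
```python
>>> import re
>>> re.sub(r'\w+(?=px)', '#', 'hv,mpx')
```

'hv,#px'

The positive lookaround only admits positions where the adjacent text matches; those characters stay outside the span.
Matches: at [3:4] → 'm'.
Every occurrence is swapped for '#'.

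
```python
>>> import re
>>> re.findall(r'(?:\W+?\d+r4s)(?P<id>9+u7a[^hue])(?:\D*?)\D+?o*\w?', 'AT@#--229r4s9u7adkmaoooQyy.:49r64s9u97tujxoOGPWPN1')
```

The pattern matches one or more of a non-word character (lazy), then one or more of a digit, then the literal 'r4s' (non-capturing group); then one or more of the literal '9', then the literal 'u7a', then any character except [hue] (captured as 'id'); then zero or more of a non-digit (lazy) (non-capturing group); then one or more of a non-digit (lazy), then zero or more of a literal 'o', then optionally a word character.
`findall` collects group 1 from the one match (1 total).

['9u7ad']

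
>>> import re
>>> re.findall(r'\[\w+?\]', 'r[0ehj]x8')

['[0ehj]']

Matches: at [1:7] → '[0ehj]'.
No capturing groups, so `findall` returns the 1 full match string.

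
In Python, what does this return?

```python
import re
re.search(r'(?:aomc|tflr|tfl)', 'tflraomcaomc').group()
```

Alternation isn't longest-match — the leftmost alternative that fits at this position is chosen.
`re.search` scans for the first position where the pattern succeeds.
The match spans [0:4] → 'tflr'.

'tflr'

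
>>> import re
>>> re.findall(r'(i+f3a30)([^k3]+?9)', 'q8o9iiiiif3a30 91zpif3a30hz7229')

[('iiiiif3a30', ' 9'), ('if3a30', 'hz7229')]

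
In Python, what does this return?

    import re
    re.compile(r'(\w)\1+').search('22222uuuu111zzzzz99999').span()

`\1` has to match the exact text group 1 already captured.
`re.search` tries every starting position until one works.
The match spans [0:5] → '22222'.
Captured: group 1 = '2'.

(0, 5)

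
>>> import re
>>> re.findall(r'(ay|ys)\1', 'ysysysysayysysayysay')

A backreference is literal: `\1` must see the identical characters the first group matched.
`findall` collects group 1 from each match (3 total).

['ys', 'ys', 'ys']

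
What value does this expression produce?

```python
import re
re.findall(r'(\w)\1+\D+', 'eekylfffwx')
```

['e']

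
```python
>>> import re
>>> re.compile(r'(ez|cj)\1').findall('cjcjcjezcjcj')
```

['cj', 'cj']

A backreference is literal: `\1` must see the identical characters the first group matched.
Walking the string: at [0:4] match 'cjcj', group 1 = 'cj'; at [8:12] match 'cjcj', group 1 = 'cj'.
Because there's exactly one group, `findall` drops the full match and keeps group 1 from each hit.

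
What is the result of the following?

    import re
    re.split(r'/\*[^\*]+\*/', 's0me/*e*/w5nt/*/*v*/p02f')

`split` removes every match and returns the 3 fragments in between.

['s0me', 'w5nt/*', 'p02f']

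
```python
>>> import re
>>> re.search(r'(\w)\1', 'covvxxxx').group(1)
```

`\1` has to match the exact text group 1 already captured.
`search` walks the string left to right and returns the first match it finds.
The match spans [2:4] → 'vv'.
Captured: group 1 = 'v'.

'v'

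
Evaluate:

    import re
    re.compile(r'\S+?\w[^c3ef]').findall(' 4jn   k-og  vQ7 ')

['4jn', 'k-og', 'vQ7']

The `?` after the quantifier makes it lazy — it takes as little as possible before letting the rest of the pattern try.
`findall` yields the raw match text (3 of them) because the pattern has no groups.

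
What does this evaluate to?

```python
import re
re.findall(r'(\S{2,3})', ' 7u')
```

Pattern: 2 to 3 of a non-whitespace character (captured).
Scanning left to right: at [1:3] match '7u', group 1 = '7u'.
With a single group, `findall` returns only what that group captured — 1 item.

['7u']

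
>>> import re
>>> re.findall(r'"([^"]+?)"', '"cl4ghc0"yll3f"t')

['cl4ghc0']

Matches: at [0:9] match '"cl4ghc0"', group 1 = 'cl4ghc0'.
One capturing group, so `findall` returns just the captured substring from the one match — 1 in all.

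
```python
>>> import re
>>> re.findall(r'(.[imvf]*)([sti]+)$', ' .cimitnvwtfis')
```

[('tfi', 's')]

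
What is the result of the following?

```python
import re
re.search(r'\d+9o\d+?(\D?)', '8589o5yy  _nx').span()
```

The pattern matches one or more of a digit, then the literal '9o', then one or more of a digit (lazy); then optionally a non-digit (captured).
The match spans [0:7] → '8589o5y'.

(0, 7)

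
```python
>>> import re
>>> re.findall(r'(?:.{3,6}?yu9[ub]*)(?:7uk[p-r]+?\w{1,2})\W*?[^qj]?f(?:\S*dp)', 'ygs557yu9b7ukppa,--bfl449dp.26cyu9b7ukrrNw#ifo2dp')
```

Pattern: 3 to 6 of any character (lazy), then the literal 'yu9', then zero or more of one of [ub] (non-capturing group); then the literal '7uk', then one or more of a character in [p-r] (lazy), then 1 to 2 of a word character (non-capturing group); then zero or more of a non-word character (lazy), then optionally any character except [qj], then a literal 'f'; then zero or more of a non-whitespace character, then the literal 'dp' (non-capturing group).
Matches: at [0:49] → 'ygs557yu9b7ukppa,--bfl449dp.26cyu9b7ukrrNw#ifo2dp'.
With no groups in the pattern, `findall` gives back each whole match — 1 here.

['ygs557yu9b7ukppa,--bfl449dp.26cyu9b7ukrrNw#ifo2dp']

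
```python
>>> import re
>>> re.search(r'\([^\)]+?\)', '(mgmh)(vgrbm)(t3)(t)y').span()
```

(0, 6)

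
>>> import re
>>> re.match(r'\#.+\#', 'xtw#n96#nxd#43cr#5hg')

None

`re.match` only tries the pattern at the start of the string.
Here position 0 doesn't satisfy it, so the call returns None.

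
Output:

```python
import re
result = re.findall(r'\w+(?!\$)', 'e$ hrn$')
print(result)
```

A negative assertion filters positions out without eating any characters.
`findall` yields the raw match text (1 of them) because the pattern has no groups.

['hr']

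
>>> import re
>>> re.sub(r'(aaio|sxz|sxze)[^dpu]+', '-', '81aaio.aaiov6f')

'81-'

Every occurrence is swapped for '-'.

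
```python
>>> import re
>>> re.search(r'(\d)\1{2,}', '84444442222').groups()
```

('4',)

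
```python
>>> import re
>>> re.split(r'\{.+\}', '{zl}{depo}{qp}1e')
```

['', '1e']

Matches to split on: at [0:14] → '{zl}{depo}{qp}'.
The string is cut at each match, leaving 2 pieces.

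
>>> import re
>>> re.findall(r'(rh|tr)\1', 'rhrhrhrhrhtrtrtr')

['rh', 'rh', 'tr']

A backreference is literal: `\1` must see the identical characters the first group matched.
With a single group, `findall` returns only what that group captured — 3 items.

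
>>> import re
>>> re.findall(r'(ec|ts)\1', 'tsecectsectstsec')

['ec', 'ts']

A backreference is literal: `\1` must see the identical characters the first group matched.
Matches: at [2:6] match 'ecec', group 1 = 'ec'; at [10:14] match 'tsts', group 1 = 'ts'.
Because there's exactly one group, `findall` drops the full match and keeps group 1 from each hit.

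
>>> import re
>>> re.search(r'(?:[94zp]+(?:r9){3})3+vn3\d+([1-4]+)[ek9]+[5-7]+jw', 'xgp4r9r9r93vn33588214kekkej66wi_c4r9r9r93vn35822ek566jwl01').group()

'4r9r9r93vn35822ek566jw'

The pattern matches one or more of one of [94zp], then the literal 'r9' repeated 3 times (non-capturing group); then one or more of a literal '3', then the literal 'vn3', then one or more of a digit; then one or more of a character in [1-4] (captured); then one or more of one of [ek9], then one or more of a character in [5-7], then the literal 'jw'.
Unlike `match`, `search` isn't anchored — it looks for the pattern anywhere in the string.
The match spans [33:55] → '4r9r9r93vn35822ek566jw'.
Captured: group 1 = '2'.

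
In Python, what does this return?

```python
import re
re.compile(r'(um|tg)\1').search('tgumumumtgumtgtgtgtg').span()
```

After group 1 captures some text, `\1` only succeeds where that same text appears again.
The match spans [2:6] → 'umum'.

(2, 6)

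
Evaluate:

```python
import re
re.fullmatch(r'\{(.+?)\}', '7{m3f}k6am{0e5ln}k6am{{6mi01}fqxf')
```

None

`fullmatch` succeeds only if the pattern covers the string from start to end.
Here the string isn't matched end-to-end, so the call returns None.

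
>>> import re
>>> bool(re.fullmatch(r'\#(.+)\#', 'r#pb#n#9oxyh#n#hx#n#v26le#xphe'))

`fullmatch` succeeds only if the pattern covers the string from start to end.
Here the string isn't matched end-to-end, so the call returns None, and `bool(None)` is False.

False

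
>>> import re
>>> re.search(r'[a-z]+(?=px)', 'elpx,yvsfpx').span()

The positive lookaround only admits positions where the adjacent text matches; those characters stay outside the span.
`re.search` tries every starting position until one works.
The match spans [0:2] → 'el'.

(0, 2)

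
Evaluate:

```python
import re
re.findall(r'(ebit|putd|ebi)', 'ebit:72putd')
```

`|` is ordered: at each position the engine commits to the first alternative that works.
Walking the string: at [0:4] match 'ebit', group 1 = 'ebit'; at [7:11] match 'putd', group 1 = 'putd'.
Because there's exactly one group, `findall` drops the full match and keeps group 1 from each hit.

['ebit', 'putd']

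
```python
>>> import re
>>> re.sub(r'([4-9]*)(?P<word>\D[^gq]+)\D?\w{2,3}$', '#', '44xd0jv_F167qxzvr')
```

The pattern matches zero or more of a character in [4-9] (captured); then a non-digit, then one or more of any character except [gq] (captured as 'word'); then optionally a non-digit, then 2 to 3 of a word character; then anchored at the end.
Matches: at [10:17] → '67qxzvr'.
`sub` substitutes '#' at each match site.

'44xd0jv_F1#'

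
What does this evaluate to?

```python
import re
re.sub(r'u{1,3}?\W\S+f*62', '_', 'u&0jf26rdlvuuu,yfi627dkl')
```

'_7dkl'

Pattern: 1 to 3 of a literal 'u' (lazy), then a non-word character, then one or more of a non-whitespace character; then zero or more of a literal 'f', then the literal '62'.
`sub` substitutes '_' at each match site.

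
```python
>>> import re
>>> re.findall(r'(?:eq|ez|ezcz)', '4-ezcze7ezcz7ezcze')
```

The regex engine tests alternatives in the order written; an earlier branch that matches wins even if a later one would match more.
`findall` yields the raw match text (3 of them) because the pattern has no groups.

['ez', 'ez', 'ez']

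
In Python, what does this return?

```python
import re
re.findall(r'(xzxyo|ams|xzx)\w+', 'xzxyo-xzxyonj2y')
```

The regex engine tests alternatives in the order written; an earlier branch that matches wins even if a later one would match more.
Walking the string: at [0:5] match 'xzxyo', group 1 = 'xzx'; at [6:15] match 'xzxyonj2y', group 1 = 'xzxyo'.
Because there's exactly one group, `findall` drops the full match and keeps group 1 from each hit.

['xzx', 'xzxyo']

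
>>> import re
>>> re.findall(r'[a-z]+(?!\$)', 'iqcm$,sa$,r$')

`(?!…)`/`(?<!…)` only lets a position through if the neighbouring text does NOT match; no characters are consumed.
Scanning left to right: at [0:3] → 'iqc'; at [6:7] → 's'.
Since nothing is captured, `findall` lists the 2 matched substrings directly.

['iqc', 's']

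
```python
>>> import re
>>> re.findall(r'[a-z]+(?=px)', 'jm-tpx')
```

['t']

The `(?=…)`/`(?<=…)` assertion just peeks at neighbouring text; it doesn't advance the match position.
Walking the string: at [3:4] → 't'.
No capturing groups, so `findall` returns the 1 full match string.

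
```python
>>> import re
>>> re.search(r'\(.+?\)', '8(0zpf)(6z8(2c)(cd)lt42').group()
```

'(0zpf)'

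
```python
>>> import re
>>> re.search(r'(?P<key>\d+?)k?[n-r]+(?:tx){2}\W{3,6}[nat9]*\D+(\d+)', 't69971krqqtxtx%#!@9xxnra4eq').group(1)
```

'69971'

The match spans [1:25] → '69971krqqtxtx%#!@9xxnra4'.
Captured: group 1 = '69971', group 2 = '4'.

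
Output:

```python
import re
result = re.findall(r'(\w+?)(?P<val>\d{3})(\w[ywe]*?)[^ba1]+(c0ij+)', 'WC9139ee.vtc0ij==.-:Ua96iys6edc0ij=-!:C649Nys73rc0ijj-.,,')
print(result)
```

Pattern: one or more of a word character (lazy) (captured); then exactly 3 of a digit (captured as 'val'); then a word character, then zero or more of one of [ywe] (lazy) (captured); then one or more of any character except [ba1]; then the literal 'c0i', then one or more of a literal 'j' (captured).
Matches: at [0:15] match 'WC9139ee.vtc0ij', groups = ('WC', '913', '9', 'c0ij'); at [38:53] match 'C649Nys73rc0ijj', groups = ('C', '649', 'N', 'c0ijj').
`findall` packs the 4 group values into a tuple for every match.

[('WC', '913', '9', 'c0ij'), ('C', '649', 'N', 'c0ijj')]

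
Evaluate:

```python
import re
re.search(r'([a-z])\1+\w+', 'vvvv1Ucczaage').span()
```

`\1` has to match the exact text group 1 already captured.
`re.search` tries every starting position until one works.
The match spans [0:13] → 'vvvv1Ucczaage'.
Captured: group 1 = 'v'.

(0, 13)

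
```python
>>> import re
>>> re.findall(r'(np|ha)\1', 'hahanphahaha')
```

['ha', 'ha']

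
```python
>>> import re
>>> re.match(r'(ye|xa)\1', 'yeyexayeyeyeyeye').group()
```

'yeye'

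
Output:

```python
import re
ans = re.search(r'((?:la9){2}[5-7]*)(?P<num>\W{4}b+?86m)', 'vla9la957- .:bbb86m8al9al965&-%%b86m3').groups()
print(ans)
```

('la9la957', '- .:bbb86m')

The match spans [1:19] → 'la9la957- .:bbb86m'.
Captured: group 1 = 'la9la957', group 2 = '- .:bbb86m'.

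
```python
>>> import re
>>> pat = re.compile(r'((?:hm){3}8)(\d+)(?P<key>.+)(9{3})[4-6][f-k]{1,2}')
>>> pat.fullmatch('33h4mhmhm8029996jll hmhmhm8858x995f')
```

None

Pattern: the literal 'hm' repeated 3 times, then the literal '8' (captured); then one or more of a digit (captured); then one or more of any character (captured as 'key'); then exactly 3 of a literal '9' (captured); then a character in [4-6], then 1 to 2 of a character in [f-k].
For `fullmatch`, every character of the input must be accounted for by the pattern.
Here there's no way to consume every character, so the call returns None.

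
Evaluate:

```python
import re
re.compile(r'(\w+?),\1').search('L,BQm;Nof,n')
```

A backreference is literal: `\1` must see the identical characters the first group matched.
`search` walks the string left to right and returns the first match it finds.
Here no position works, so the call returns None.

None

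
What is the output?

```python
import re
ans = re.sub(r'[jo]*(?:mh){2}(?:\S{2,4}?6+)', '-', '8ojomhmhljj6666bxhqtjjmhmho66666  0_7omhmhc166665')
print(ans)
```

8-bxhqt-  0_7-5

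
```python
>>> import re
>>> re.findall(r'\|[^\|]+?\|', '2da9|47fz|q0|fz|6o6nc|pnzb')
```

No capturing groups, so `findall` returns the 2 full match strings.

['|47fz|', '|fz|']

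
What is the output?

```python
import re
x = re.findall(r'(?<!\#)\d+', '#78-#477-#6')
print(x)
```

`(?!…)`/`(?<!…)` only lets a position through if the neighbouring text does NOT match; no characters are consumed.
With no groups in the pattern, `findall` gives back each whole match — 2 here.

['8', '77']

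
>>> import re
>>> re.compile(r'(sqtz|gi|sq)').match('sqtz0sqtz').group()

'sqtz'

Alternation tries branches left to right and keeps the first one that lets the overall match succeed at that position.
`re.match` won't scan ahead — the pattern has to work from the very first character.
The match spans [0:4] → 'sqtz'.
Captured: group 1 = 'sqtz'.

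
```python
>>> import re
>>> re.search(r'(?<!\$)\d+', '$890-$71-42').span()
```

(2, 4)

Because the assertion is negative and zero-width, positions next to the forbidden text are skipped.
The match spans [2:4] → '90'.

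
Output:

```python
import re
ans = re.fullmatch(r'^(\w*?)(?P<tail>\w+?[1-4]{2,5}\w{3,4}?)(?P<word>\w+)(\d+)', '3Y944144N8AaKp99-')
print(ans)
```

The pattern matches anchored at the start of the string; then zero or more of a word character (lazy) (captured); then one or more of a word character (lazy), then 2 to 5 of a character in [1-4], then 3 to 4 of a word character (lazy) (captured as 'tail'); then one or more of a word character (captured as 'word'); then one or more of a digit (captured).
`fullmatch` succeeds only if the pattern covers the string from start to end.
Here there's no way to consume every character, so the call returns None.

None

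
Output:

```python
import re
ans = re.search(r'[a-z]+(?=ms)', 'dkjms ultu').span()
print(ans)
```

(0, 3)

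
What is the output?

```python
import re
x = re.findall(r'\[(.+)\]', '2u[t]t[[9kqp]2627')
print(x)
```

Because there's exactly one group, `findall` drops the full match and keeps group 1 from the one hit.

['t]t[[9kqp']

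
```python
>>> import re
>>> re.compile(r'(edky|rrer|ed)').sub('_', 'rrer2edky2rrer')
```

'_2_2_'

Branches in `(...|...)` are attempted left-to-right; the first branch that allows the whole pattern to succeed is taken.
`sub` substitutes '_' at each match site.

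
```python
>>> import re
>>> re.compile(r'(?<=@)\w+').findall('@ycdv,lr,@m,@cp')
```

The lookaround is zero-width — it requires the adjacent text to match without consuming it, so the asserted text isn't part of the match.
Since nothing is captured, `findall` lists the 3 matched substrings directly.

['ycdv', 'm', 'cp']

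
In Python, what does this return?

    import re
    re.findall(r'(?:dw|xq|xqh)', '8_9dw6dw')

Since nothing is captured, `findall` lists the 2 matched substrings directly.

['dw', 'dw']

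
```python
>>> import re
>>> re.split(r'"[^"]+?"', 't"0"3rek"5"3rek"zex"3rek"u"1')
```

['t', '3rek', '3rek', '3rek', '1']

Matches to split on: at [1:4] → '"0"'; at [8:11] → '"5"'; at [15:20] → '"zex"'; at [24:27] → '"u"'.
Each match becomes a cut point; 5 segments remain.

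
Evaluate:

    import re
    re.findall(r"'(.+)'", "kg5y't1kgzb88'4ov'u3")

One capturing group, so `findall` returns just the captured substring from the one match — 1 in all.

["t1kgzb88'4ov"]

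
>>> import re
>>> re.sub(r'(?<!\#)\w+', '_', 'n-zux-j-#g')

Because the assertion is negative and zero-width, positions next to the forbidden text are skipped.
`sub` substitutes '_' at each match site.

'_-_-_-#g'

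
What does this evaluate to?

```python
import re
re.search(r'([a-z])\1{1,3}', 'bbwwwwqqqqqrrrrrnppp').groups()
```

('b',)

The match spans [0:2] → 'bb'.
Captured: group 1 = 'b'.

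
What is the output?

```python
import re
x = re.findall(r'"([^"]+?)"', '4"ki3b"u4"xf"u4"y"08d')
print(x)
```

['ki3b', 'xf', 'y']

Walking the string: at [1:7] match '"ki3b"', group 1 = 'ki3b'; at [9:13] match '"xf"', group 1 = 'xf'; at [15:18] match '"y"', group 1 = 'y'.
One capturing group, so `findall` returns just the captured substring from each match — 3 in all.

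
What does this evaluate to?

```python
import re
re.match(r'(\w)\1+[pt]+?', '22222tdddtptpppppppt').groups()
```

After group 1 captures some text, `\1` only succeeds where that same text appears again.
With `match`, the pattern is implicitly anchored at the beginning.
The match spans [0:6] → '22222t'.
Captured: group 1 = '2'.

('2',)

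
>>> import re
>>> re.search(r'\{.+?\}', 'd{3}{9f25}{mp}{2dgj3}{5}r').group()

'{3}'

The `?` after the quantifier makes it lazy — it takes as little as possible before letting the rest of the pattern try.
The match spans [1:4] → '{3}'.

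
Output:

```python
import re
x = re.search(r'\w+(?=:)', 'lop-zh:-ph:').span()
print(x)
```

Because the assertion is zero-width, the text it checks is not consumed and won't appear in the result.
`search` walks the string left to right and returns the first match it finds.
The match spans [4:6] → 'zh'.

(4, 6)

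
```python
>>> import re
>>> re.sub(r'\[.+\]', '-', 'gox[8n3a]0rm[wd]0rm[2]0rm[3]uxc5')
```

'gox-uxc5'

Each match is replaced by '-'.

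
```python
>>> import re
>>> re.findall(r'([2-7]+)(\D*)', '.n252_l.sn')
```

Pattern: one or more of a character in [2-7] (captured); then zero or more of a non-digit (captured).
Matches: at [2:10] match '252_l.sn', groups = ('252', '_l.sn').
2 groups means the one result is a tuple of 2 captured strings — 1 here.

[('252', '_l.sn')]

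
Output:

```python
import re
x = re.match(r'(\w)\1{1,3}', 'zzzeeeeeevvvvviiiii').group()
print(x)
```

A backreference is literal: `\1` must see the identical characters the first group matched.
`re.match` won't scan ahead — the pattern has to work from the very first character.
The match spans [0:3] → 'zzz'.
Captured: group 1 = 'z'.

zzz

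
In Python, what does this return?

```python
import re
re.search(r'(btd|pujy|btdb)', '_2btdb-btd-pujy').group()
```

'btd'

Alternation tries branches left to right and keeps the first one that lets the overall match succeed at that position.
Unlike `match`, `search` isn't anchored — it looks for the pattern anywhere in the string.
The match spans [2:5] → 'btd'.
Captured: group 1 = 'btd'.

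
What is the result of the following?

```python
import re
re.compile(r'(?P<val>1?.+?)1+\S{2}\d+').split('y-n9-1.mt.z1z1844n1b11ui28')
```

['', 'y-n9-1.mt.z', '', 'n', 'ui28']

Pattern: optionally the literal '1', then one or more of any character (lazy) (captured as 'val'); then one or more of a literal '1', then exactly 2 of a non-whitespace character; then one or more of a digit.
A non-greedy quantifier consumes as few characters as it can — just enough that the remainder of the pattern still matches from where it stops; whatever follows it matches normally.
Matches to split on: at [0:17] → 'y-n9-1.mt.z1z1844'; at [17:22] → 'n1b11'.
With a capturing group present, the delimiter's captured portion is kept in the result list.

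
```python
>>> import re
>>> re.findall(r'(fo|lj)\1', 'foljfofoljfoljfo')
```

`\1` has to match the exact text group 1 already captured.
Because there's exactly one group, `findall` drops the full match and keeps group 1 from the one hit.

['fo']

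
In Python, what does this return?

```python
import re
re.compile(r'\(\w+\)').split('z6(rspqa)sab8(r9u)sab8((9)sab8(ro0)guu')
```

['z6', 'sab8', 'sab8(', 'sab8', 'guu']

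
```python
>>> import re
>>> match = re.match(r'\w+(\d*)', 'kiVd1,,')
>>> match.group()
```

`match` is anchored at position 0; if the pattern doesn't fit there, it returns None.
The match spans [0:5] → 'kiVd1'.

'kiVd1'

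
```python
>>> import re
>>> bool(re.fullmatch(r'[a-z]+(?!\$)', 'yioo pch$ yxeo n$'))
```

`re.fullmatch` is like wrapping the pattern in `^…$` (in single-line mode).
Here there's no way to consume every character, so the call returns None, and `bool(None)` is False.

False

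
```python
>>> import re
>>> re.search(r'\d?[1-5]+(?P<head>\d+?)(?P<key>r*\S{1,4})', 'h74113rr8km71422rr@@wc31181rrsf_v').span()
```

(1, 12)

The match spans [1:12] → '74113rr8km7'.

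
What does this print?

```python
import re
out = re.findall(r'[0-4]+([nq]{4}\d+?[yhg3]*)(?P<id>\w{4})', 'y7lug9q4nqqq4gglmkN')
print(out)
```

[('nqqq4gg', 'lmkN')]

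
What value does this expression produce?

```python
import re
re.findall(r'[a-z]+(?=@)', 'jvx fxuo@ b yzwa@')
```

['fxuo', 'yzwa']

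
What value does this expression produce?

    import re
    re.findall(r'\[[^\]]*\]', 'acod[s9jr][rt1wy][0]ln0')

['[s9jr]', '[rt1wy]', '[0]']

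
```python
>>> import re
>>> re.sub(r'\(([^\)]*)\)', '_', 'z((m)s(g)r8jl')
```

'z_s_r8jl'

Matches: at [1:5] → '((m)'; at [6:9] → '(g)'.
Each match is replaced by '_'.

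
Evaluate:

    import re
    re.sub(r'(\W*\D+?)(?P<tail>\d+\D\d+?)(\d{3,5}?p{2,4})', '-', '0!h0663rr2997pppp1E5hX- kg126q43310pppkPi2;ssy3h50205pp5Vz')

Each match is replaced by '-'.

'0!h0663rr2997pppp1E5-kPi2-5Vz'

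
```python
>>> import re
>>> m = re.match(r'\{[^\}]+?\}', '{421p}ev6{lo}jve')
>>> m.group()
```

'{421p}'

With `match`, the pattern is implicitly anchored at the beginning.
The match spans [0:6] → '{421p}'.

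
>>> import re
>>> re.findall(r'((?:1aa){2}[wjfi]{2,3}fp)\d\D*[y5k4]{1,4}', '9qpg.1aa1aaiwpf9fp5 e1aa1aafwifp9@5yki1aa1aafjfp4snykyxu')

['1aa1aafwifp', '1aa1aafjfp']

One capturing group, so `findall` returns just the captured substring from each match — 2 in all.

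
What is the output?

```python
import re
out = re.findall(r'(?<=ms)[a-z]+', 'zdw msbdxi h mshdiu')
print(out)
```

['bdxi', 'hdiu']

The `(?=…)`/`(?<=…)` assertion just peeks at neighbouring text; it doesn't advance the match position.
No capturing groups, so `findall` returns the 2 full match strings.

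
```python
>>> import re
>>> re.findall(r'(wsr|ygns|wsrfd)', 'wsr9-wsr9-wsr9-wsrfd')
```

['wsr', 'wsr', 'wsr', 'wsr']

Branches in `(...|...)` are attempted left-to-right; the first branch that allows the whole pattern to succeed is taken.
Because there's exactly one group, `findall` drops the full match and keeps group 1 from each hit.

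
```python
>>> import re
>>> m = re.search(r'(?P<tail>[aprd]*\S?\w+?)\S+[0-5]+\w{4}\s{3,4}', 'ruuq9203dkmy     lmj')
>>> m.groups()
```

('ruu',)

The pattern matches zero or more of one of [aprd], then optionally a non-whitespace character, then one or more of a word character (lazy) (captured as 'tail'); then one or more of a non-whitespace character; then one or more of a character in [0-5], then exactly 4 of a word character, then 3 to 4 of whitespace.
Lazy quantifiers expand one character at a time until the remainder of the pattern can match.
`re.search` tries every starting position until one works.
The match spans [0:16] → 'ruuq9203dkmy    '.
Captured: group 1 = 'ruu'.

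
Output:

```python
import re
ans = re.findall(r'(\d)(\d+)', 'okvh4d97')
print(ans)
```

[('9', '7')]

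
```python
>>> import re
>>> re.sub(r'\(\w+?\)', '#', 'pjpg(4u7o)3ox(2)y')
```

'pjpg#3ox#y'

Matches: at [4:10] → '(4u7o)'; at [13:16] → '(2)'.
Every occurrence is swapped for '#'.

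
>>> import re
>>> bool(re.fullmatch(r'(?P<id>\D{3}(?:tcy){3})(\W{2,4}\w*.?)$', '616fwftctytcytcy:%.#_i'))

False

The pattern matches exactly 3 of a non-digit, then the literal 'tcy' repeated 3 times (captured as 'id'); then 2 to 4 of a non-word character, then zero or more of a word character, then optionally any character (captured); then anchored at the end.
`re.fullmatch` requires the pattern to consume the entire string.
Here the string isn't matched end-to-end, so the call returns None, and `bool(None)` is False.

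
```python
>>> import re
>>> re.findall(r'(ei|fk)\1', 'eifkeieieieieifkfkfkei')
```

The backreference `\1` re-matches whatever the first group consumed, character for character.
Walking the string: at [4:8] match 'eiei', group 1 = 'ei'; at [8:12] match 'eiei', group 1 = 'ei'; at [14:18] match 'fkfk', group 1 = 'fk'.
`findall` collects group 1 from each match (3 total).

['ei', 'ei', 'fk']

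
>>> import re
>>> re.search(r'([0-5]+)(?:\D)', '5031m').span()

(0, 5)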